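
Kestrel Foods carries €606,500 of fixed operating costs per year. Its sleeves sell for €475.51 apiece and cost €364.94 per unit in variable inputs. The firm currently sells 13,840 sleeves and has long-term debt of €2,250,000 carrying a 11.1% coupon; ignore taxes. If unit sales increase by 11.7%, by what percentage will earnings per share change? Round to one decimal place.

At 13,840 units, contribution = 13,840 × €110.57 = €1,530,288.80.
EBIT = €1,530,288.80 − €606,500 = €923,788.80.
After interest of €249,750.00, pre-tax earnings = €674,038.80.
Degree of combined leverage = contribution ÷ (EBIT − I) = €1,530,288.80 ÷ €674,038.80 = 2.2703.
%ΔEPS = DCL × %ΔSales = 2.2703 × +11.7% = +26.6%.

+26.6%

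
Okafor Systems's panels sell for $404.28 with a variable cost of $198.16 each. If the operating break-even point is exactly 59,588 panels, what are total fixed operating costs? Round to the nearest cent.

Unit CM = price − variable cost = $404.28 − $198.16 = $206.12.
Since BE = FC / CM, FC = 59,588 × $206.12 = $12,282,278.56.

$12,282,278.56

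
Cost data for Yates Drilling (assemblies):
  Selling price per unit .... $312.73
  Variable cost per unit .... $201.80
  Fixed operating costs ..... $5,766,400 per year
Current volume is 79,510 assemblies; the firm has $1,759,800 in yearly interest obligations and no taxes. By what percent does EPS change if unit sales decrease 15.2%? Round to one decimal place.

-103.6%

Total contribution margin = 79,510 × $110.93 = $8,820,044.30.
EBIT = $8,820,044.30 − $5,766,400 = $3,053,644.30.
After interest of $1,759,800.00, pre-tax earnings = $1,293,844.30.
Degree of combined leverage = contribution ÷ (EBIT − I) = $8,820,044.30 ÷ $1,293,844.30 = 6.8169.
%ΔEPS = DCL × %ΔSales = 6.8169 × -15.2% = -103.6%.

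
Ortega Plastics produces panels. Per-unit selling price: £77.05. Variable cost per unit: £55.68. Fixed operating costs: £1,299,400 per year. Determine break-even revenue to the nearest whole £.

Contribution margin per unit = £77.05 − £55.68 = £21.37, a CM ratio of £21.37 ÷ £77.05 = 0.2774.
Break-even sales = FC ÷ CM ratio = £1,299,400 × £77.05 / £21.37 = £4,685,015.

£4,685,015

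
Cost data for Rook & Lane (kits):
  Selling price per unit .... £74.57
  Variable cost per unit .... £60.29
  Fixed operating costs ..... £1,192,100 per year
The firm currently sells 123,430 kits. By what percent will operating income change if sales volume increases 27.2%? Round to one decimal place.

Contribution at this volume is 123,430 × £14.28 = £1,762,580.40.
Operating income = contribution − fixed costs = £1,762,580.40 − £1,192,100 = £570,480.40.
Degree of operating leverage = £1,762,580.40 / £570,480.40 = 3.0896.
%ΔEBIT = DOL × %ΔSales = 3.0896 × +27.2% = +84.0%.

+84.0%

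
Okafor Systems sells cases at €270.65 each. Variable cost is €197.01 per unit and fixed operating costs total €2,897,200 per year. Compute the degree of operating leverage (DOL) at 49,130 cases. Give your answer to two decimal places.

Contribution at this volume is 49,130 × €73.64 = €3,617,933.20.
EBIT = €3,617,933.20 − €2,897,200 = €720,733.20.
So DOL = total CM / EBIT = €3,617,933.20 / €720,733.20 = 5.0198.

5.02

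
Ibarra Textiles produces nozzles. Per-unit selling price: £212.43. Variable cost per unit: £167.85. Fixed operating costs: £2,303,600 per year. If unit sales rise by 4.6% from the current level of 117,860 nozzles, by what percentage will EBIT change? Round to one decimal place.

Contribution at this volume is 117,860 × £44.58 = £5,254,198.80.
Subtracting fixed costs: EBIT = £5,254,198.80 − £2,303,600 = £2,950,598.80.
So DOL = total CM / EBIT = £5,254,198.80 / £2,950,598.80 = 1.7807.
So EBIT moves 1.7807 × (+4.6%) = +8.2%.

+8.2%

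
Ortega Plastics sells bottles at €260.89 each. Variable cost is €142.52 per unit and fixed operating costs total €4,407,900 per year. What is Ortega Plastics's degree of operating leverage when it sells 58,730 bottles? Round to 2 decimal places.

At 58,730 units, contribution = 58,730 × €118.37 = €6,951,870.10.
Subtracting fixed costs: EBIT = €6,951,870.10 − €4,407,900 = €2,543,970.10.
Degree of operating leverage = €6,951,870.10 / €2,543,970.10 = 2.7327.

2.73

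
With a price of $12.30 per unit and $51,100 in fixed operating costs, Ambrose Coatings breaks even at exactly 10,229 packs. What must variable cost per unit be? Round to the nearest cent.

At break-even, FC = Q × (P − VC), so P − VC = $51,100 ÷ 10,229 = $4.9956.
Hence VC = price − CM = $12.30 − $4.9956 = $7.30.

$7.30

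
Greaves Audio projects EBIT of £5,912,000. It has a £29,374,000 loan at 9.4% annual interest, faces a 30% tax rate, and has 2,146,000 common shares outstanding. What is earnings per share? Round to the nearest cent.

£1.03

Interest = £2,761,156.00, so EBT = £5,912,000 − £2,761,156.00 = £3,150,844.00.
After tax at 30%: net income = £3,150,844.00 × 0.70 = £2,205,590.80.
Per share: £2,205,590.80 / 2,146,000 shares = £1.03.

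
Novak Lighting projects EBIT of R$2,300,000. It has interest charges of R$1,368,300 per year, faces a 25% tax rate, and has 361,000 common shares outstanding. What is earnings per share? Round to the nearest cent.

Pre-tax income = R$2,300,000 − R$1,368,300.00 = R$931,700.00.
Net income = R$931,700.00 × (1 − 0.25) = R$698,775.00.
Per share: R$698,775.00 / 361,000 shares = R$1.94.

R$1.94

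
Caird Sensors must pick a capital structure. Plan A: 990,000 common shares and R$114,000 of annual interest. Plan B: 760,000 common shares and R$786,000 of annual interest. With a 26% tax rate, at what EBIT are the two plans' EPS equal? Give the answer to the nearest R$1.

R$3,006,522

Set EPS_A = EPS_B: (EBIT − R$114,000)(1 − 0.26) ÷ 990,000 = (EBIT − R$786,000)(1 − 0.26) ÷ 760,000.
Cancelling (1 − t) and cross-multiplying: 760,000·(EBIT − 114,000) = 990,000·(EBIT − 786,000).
EBIT × (990,000 − 760,000) = 786,000 × 990,000 − 114,000 × 760,000 = 691,500,000,000, so EBIT = 691,500,000,000 ÷ 230,000 = 3,006,521.74.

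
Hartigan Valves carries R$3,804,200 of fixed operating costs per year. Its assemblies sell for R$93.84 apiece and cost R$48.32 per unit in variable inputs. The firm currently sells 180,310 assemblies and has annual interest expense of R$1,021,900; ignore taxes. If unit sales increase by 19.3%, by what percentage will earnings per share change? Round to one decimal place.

+46.8%

At 180,310 units, contribution = 180,310 × R$45.52 = R$8,207,711.20.
Subtracting fixed costs: EBIT = R$8,207,711.20 − R$3,804,200 = R$4,403,511.20.
Interest = R$1,021,900.00, so EBIT − I = R$3,381,611.20.
Degree of combined leverage = contribution ÷ (EBIT − I) = R$8,207,711.20 ÷ R$3,381,611.20 = 2.4272.
EPS therefore changes by 2.4272 × (+19.3%) = +46.8%.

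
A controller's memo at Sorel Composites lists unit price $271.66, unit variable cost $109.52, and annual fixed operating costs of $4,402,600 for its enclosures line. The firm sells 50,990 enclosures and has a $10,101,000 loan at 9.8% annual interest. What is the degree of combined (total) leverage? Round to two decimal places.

At 50,990 units, contribution = 50,990 × $162.14 = $8,267,518.60.
EBIT = $8,267,518.60 − $4,402,600 = $3,864,918.60. Interest = $989,898.00.
DOL = $8,267,518.60 ÷ $3,864,918.60 = 2.1391; DFL = $3,864,918.60 ÷ $2,875,020.60 = 1.3443.
DCL = DOL × DFL = 2.1391 × 1.3443 = 2.8756.

2.88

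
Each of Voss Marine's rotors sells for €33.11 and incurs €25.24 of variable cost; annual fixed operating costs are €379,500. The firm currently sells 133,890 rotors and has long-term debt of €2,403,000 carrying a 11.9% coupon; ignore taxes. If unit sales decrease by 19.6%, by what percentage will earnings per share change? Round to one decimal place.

Contribution at this volume is 133,890 × €7.87 = €1,053,714.30.
Subtracting fixed costs: EBIT = €1,053,714.30 − €379,500 = €674,214.30.
Interest = €285,957.00, so EBIT − I = €388,257.30.
Degree of combined leverage = contribution ÷ (EBIT − I) = €1,053,714.30 ÷ €388,257.30 = 2.7140.
EPS therefore changes by 2.7140 × (-19.6%) = -53.2%.

-53.2%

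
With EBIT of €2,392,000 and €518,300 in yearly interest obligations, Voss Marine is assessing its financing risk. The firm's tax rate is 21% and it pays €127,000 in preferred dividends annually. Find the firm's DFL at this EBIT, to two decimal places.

1.40

Interest = €518,300.00.
Preferred dividends grossed up pre-tax: €127,000 / (1 − 0.21) = €160,759.49.
DFL = EBIT ÷ [EBIT − I − D_p/(1−t)] = €2,392,000 ÷ [€2,392,000 − €518,300.00 − €160,759.49] = €2,392,000 ÷ €1,712,940.51 = 1.3964.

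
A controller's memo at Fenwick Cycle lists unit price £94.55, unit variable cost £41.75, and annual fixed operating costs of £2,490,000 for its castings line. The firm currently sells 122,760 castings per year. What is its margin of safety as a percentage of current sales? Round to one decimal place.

Unit CM = price − variable cost = £94.55 − £41.75 = £52.80. Break-even units = £2,490,000 ÷ £52.80 = 47,159.09; break-even revenue = 47,159.09 × £94.55 = £4,458,892.05.
Current sales = 122,760 × £94.55 = £11,606,958.00.
Margin of safety = (£11,606,958.00 − £4,458,892.05) ÷ £11,606,958.00 = 61.6%.

61.6%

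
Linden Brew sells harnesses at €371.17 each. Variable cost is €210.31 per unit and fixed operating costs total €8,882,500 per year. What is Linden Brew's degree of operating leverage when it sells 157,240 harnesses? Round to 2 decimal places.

At 157,240 units, contribution = 157,240 × €160.86 = €25,293,626.40.
Subtracting fixed costs: EBIT = €25,293,626.40 − €8,882,500 = €16,411,126.40.
Degree of operating leverage = €25,293,626.40 / €16,411,126.40 = 1.5412.

1.54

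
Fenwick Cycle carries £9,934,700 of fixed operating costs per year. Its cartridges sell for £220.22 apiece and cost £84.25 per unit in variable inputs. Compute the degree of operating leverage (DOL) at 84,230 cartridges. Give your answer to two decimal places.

7.54

At 84,230 units, contribution = 84,230 × £135.97 = £11,452,753.10.
Operating income = contribution − fixed costs = £11,452,753.10 − £9,934,700 = £1,518,053.10.
Degree of operating leverage = £11,452,753.10 / £1,518,053.10 = 7.5444.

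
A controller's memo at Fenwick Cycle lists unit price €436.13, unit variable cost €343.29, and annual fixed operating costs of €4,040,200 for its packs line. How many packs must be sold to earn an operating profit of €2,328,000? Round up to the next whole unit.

68,594 packs

Each unit contributes €436.13 − €343.29 = €92.84.
Need Q such that Q × €92.84 − €4,040,200 = €2,328,000, i.e. Q = €6,368,200 / €92.84 = 68,593.28 → 68,594.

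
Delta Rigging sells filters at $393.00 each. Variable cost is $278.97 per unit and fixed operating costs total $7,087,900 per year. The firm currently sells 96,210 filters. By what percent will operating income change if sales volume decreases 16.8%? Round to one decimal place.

Total contribution margin = 96,210 × $114.03 = $10,970,826.30.
Subtracting fixed costs: EBIT = $10,970,826.30 − $7,087,900 = $3,882,926.30.
Degree of operating leverage = $10,970,826.30 / $3,882,926.30 = 2.8254.
Operating income changes by 2.8254 × -16.8% = -47.5%.

-47.5%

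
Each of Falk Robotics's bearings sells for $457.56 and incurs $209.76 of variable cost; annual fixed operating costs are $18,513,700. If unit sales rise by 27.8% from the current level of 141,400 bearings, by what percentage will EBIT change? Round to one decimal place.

+58.9%

At 141,400 units, contribution = 141,400 × $247.80 = $35,038,920.00.
Subtracting fixed costs: EBIT = $35,038,920.00 − $18,513,700 = $16,525,220.00.
So DOL = total CM / EBIT = $35,038,920.00 / $16,525,220.00 = 2.1203.
Operating income changes by 2.1203 × +27.8% = +58.9%.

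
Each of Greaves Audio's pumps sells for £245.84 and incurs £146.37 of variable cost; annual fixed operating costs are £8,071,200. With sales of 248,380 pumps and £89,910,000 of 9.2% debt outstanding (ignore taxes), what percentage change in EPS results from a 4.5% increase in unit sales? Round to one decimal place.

+13.3%

At 248,380 units, contribution = 248,380 × £99.47 = £24,706,358.60.
Subtracting fixed costs: EBIT = £24,706,358.60 − £8,071,200 = £16,635,158.60.
Interest = £8,271,720.00, so EBIT − I = £8,363,438.60.
DCL = total CM / (EBIT − I) = £24,706,358.60 / £8,363,438.60 = 2.9541.
EPS therefore changes by 2.9541 × (+4.5%) = +13.3%.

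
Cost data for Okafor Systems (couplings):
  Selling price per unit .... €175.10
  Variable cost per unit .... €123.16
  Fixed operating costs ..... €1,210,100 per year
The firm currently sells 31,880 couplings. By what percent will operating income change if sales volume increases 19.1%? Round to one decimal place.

At 31,880 units, contribution = 31,880 × €51.94 = €1,655,847.20.
Operating income = contribution − fixed costs = €1,655,847.20 − €1,210,100 = €445,747.20.
Degree of operating leverage = €1,655,847.20 / €445,747.20 = 3.7148.
Operating income changes by 3.7148 × +19.1% = +71.0%.

+71.0%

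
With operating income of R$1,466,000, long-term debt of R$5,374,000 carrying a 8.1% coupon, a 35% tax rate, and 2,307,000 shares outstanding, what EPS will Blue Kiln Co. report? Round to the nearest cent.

Pre-tax income = R$1,466,000 − R$435,294.00 = R$1,030,706.00.
Net income = R$1,030,706.00 × (1 − 0.35) = R$669,958.90.
EPS = R$669,958.90 ÷ 2,307,000 = R$0.29.

R$0.29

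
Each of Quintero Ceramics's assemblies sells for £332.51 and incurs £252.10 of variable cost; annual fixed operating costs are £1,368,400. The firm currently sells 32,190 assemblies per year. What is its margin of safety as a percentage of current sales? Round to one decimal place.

Each unit contributes £332.51 − £252.10 = £80.41. Break-even units = £1,368,400 ÷ £80.41 = 17,017.78; break-even revenue = 17,017.78 × £332.51 = £5,658,583.31.
Current sales = 32,190 × £332.51 = £10,703,496.90.
Margin of safety = (£10,703,496.90 − £5,658,583.31) ÷ £10,703,496.90 = 47.1%.

47.1%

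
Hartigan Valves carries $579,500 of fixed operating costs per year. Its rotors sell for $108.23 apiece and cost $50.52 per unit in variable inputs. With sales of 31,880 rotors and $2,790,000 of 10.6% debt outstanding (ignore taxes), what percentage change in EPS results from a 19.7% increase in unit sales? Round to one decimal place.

Contribution at this volume is 31,880 × $57.71 = $1,839,794.80.
Subtracting fixed costs: EBIT = $1,839,794.80 − $579,500 = $1,260,294.80.
After interest of $295,740.00, pre-tax earnings = $964,554.80.
Degree of combined leverage = contribution ÷ (EBIT − I) = $1,839,794.80 ÷ $964,554.80 = 1.9074.
EPS therefore changes by 1.9074 × (+19.7%) = +37.6%.

+37.6%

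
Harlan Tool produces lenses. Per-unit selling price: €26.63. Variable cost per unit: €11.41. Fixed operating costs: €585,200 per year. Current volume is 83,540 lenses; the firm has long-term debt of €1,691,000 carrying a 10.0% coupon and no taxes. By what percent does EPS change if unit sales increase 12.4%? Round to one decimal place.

Total contribution margin = 83,540 × €15.22 = €1,271,478.80.
EBIT = €1,271,478.80 − €585,200 = €686,278.80.
After interest of €169,100.00, pre-tax earnings = €517,178.80.
DCL = total CM / (EBIT − I) = €1,271,478.80 / €517,178.80 = 2.4585.
EPS therefore changes by 2.4585 × (+12.4%) = +30.5%.

+30.5%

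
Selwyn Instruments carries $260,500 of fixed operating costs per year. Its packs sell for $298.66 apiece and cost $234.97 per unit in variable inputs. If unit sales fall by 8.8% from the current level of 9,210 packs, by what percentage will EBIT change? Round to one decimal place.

Total contribution margin = 9,210 × $63.69 = $586,584.90.
EBIT = $586,584.90 − $260,500 = $326,084.90.
Degree of operating leverage = $586,584.90 / $326,084.90 = 1.7989.
So EBIT moves 1.7989 × (-8.8%) = -15.8%.

-15.8%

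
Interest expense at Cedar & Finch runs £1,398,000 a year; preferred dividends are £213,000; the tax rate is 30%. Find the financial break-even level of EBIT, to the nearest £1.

£1,702,286

Grossing the preferred dividend up to pre-tax terms: £213,000 / (1 − 0.30) = £304,285.71.
EPS = 0 when EBIT covers interest plus the pre-tax preferred burden: £1,398,000 + £304,285.71 = £1,702,285.71.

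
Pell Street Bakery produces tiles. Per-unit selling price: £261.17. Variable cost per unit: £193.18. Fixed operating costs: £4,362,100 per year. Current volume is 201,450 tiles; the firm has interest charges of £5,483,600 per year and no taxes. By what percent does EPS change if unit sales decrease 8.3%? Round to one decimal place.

-29.5%

At 201,450 units, contribution = 201,450 × £67.99 = £13,696,585.50.
Operating income = contribution − fixed costs = £13,696,585.50 − £4,362,100 = £9,334,485.50.
Interest = £5,483,600.00, so EBIT − I = £3,850,885.50.
DCL = total CM / (EBIT − I) = £13,696,585.50 / £3,850,885.50 = 3.5567.
EPS therefore changes by 3.5567 × (-8.3%) = -29.5%.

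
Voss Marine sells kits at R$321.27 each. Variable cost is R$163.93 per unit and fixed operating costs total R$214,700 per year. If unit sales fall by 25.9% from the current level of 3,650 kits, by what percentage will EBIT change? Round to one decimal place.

-41.4%

Contribution at this volume is 3,650 × R$157.34 = R$574,291.00.
Subtracting fixed costs: EBIT = R$574,291.00 − R$214,700 = R$359,591.00.
Degree of operating leverage = R$574,291.00 / R$359,591.00 = 1.5971.
So EBIT moves 1.5971 × (-25.9%) = -41.4%.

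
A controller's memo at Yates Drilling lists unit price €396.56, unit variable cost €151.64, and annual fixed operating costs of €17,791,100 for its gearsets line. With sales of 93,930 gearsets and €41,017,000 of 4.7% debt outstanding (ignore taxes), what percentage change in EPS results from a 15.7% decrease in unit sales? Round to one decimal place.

Total contribution margin = 93,930 × €244.92 = €23,005,335.60.
EBIT = €23,005,335.60 − €17,791,100 = €5,214,235.60.
Interest = €1,927,799.00, so EBIT − I = €3,286,436.60.
DCL = total CM / (EBIT − I) = €23,005,335.60 / €3,286,436.60 = 7.0001.
EPS therefore changes by 7.0001 × (-15.7%) = -109.9%.

-109.9%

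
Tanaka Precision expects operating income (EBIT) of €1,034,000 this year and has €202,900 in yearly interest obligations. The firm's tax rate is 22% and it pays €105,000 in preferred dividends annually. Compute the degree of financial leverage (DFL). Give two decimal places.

1.48

Annual interest charges come to €202,900.00.
Pre-tax preferred-dividend burden = €105,000 ÷ (1 − 0.22) = €134,615.38.
DFL = EBIT ÷ [EBIT − I − D_p/(1−t)] = €1,034,000 ÷ [€1,034,000 − €202,900.00 − €134,615.38] = €1,034,000 ÷ €696,484.62 = 1.4846.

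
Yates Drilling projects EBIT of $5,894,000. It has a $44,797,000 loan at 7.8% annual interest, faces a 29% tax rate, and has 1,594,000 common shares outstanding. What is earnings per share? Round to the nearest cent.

Interest = $3,494,166.00, so EBT = $5,894,000 − $3,494,166.00 = $2,399,834.00.
After tax at 29%: net income = $2,399,834.00 × 0.71 = $1,703,882.14.
EPS = $1,703,882.14 ÷ 1,594,000 = $1.07.

$1.07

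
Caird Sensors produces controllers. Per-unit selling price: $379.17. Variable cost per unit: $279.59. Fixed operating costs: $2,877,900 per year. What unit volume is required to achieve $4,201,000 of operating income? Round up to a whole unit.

Each unit contributes $379.17 − $279.59 = $99.58.
Units = (FC + target) / CM = ($2,877,900 + $4,201,000) / $99.58 = 71,087.57, so 71,088 controllers.

71,088 controllers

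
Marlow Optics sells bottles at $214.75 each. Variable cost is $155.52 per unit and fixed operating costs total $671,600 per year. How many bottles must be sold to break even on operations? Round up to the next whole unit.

Contribution margin per unit = $214.75 − $155.52 = $59.23.
Units to break even: $671,600 ÷ $59.23 = 11,338.85, rounded up to 11,339.

11,339 bottles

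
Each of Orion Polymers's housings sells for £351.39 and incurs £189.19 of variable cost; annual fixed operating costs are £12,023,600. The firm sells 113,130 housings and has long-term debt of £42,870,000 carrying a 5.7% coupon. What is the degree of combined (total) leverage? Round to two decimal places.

Contribution at this volume is 113,130 × £162.20 = £18,349,686.00.
EBIT = £18,349,686.00 − £12,023,600 = £6,326,086.00. Interest = £2,443,590.00, so EBIT − I = £3,882,496.00.
DCL = contribution ÷ (EBIT − I) = £18,349,686.00 ÷ £3,882,496.00 = 4.7263.

4.73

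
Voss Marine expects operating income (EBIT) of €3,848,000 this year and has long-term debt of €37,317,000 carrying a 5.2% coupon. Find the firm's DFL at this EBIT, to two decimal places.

Interest = €1,940,484.00.
Degree of financial leverage = EBIT / (EBIT − interest) = €3,848,000 / €1,907,516.00 = 2.0173.

2.02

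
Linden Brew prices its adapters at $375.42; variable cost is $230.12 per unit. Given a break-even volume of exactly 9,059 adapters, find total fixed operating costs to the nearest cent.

$1,316,272.70

Unit CM = price − variable cost = $375.42 − $230.12 = $145.30.
Fixed costs = break-even units × CM = 9,059 × $145.30 = $1,316,272.70.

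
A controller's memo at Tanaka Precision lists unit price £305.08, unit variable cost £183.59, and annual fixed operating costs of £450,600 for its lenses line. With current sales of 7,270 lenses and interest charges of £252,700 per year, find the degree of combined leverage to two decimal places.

4.91

At 7,270 units, contribution = 7,270 × £121.49 = £883,232.30.
EBIT = £883,232.30 − £450,600 = £432,632.30. Interest = £252,700.00.
DOL = £883,232.30 ÷ £432,632.30 = 2.0415; DFL = £432,632.30 ÷ £179,932.30 = 2.4044.
Combined leverage = 2.0415 × 2.4044 = 4.9086.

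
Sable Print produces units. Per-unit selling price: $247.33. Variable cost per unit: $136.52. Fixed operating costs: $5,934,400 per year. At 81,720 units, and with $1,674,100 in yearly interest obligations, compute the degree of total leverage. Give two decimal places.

Total contribution margin = 81,720 × $110.81 = $9,055,393.20.
Subtracting fixed costs: EBIT = $9,055,393.20 − $5,934,400 = $3,120,993.20. Interest = $1,674,100.00, so EBIT − I = $1,446,893.20.
DCL = contribution ÷ (EBIT − I) = $9,055,393.20 ÷ $1,446,893.20 = 6.2585.

6.26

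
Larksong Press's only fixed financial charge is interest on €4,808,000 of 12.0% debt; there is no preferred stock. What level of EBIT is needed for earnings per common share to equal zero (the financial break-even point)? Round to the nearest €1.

Annual interest = 12.0% × €4,808,000 = €576,960.00.
Without preferred stock the financial break-even is simply EBIT = interest = €576,960.00.

€576,960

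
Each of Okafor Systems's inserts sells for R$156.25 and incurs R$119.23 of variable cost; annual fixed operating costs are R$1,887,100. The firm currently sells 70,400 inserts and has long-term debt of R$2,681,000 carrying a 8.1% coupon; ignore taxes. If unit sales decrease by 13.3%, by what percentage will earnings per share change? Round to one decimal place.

-69.1%

Contribution at this volume is 70,400 × R$37.02 = R$2,606,208.00.
Operating income = contribution − fixed costs = R$2,606,208.00 − R$1,887,100 = R$719,108.00.
Interest = R$217,161.00, so EBIT − I = R$501,947.00.
Degree of combined leverage = contribution ÷ (EBIT − I) = R$2,606,208.00 ÷ R$501,947.00 = 5.1922.
EPS therefore changes by 5.1922 × (-13.3%) = -69.1%.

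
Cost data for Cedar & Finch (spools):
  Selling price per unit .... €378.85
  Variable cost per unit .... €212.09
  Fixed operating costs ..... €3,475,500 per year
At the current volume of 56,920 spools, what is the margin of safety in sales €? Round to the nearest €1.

Contribution margin per unit = €378.85 − €212.09 = €166.76. Break-even units = €3,475,500 ÷ €166.76 = 20,841.33; break-even revenue = 20,841.33 × €378.85 = €7,895,737.44.
Current sales = 56,920 × €378.85 = €21,564,142.00.
Margin of safety = €21,564,142.00 − €7,895,737.44 = €13,668,405.

€13,668,405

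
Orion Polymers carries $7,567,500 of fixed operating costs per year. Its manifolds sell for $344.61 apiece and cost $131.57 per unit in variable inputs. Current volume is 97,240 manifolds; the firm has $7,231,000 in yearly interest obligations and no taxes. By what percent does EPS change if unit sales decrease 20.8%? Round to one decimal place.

At 97,240 units, contribution = 97,240 × $213.04 = $20,716,009.60.
Subtracting fixed costs: EBIT = $20,716,009.60 − $7,567,500 = $13,148,509.60.
After interest of $7,231,000.00, pre-tax earnings = $5,917,509.60.
DCL = total CM / (EBIT − I) = $20,716,009.60 / $5,917,509.60 = 3.5008.
EPS therefore changes by 3.5008 × (-20.8%) = -72.8%.

-72.8%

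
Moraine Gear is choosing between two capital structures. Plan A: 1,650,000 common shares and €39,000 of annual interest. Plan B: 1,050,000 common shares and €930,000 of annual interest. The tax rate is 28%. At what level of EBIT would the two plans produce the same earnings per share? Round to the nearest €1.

Set EPS_A = EPS_B: (EBIT − €39,000)(1 − 0.28) ÷ 1,650,000 = (EBIT − €930,000)(1 − 0.28) ÷ 1,050,000.
Cancelling (1 − t) and cross-multiplying: 1,050,000·(EBIT − 39,000) = 1,650,000·(EBIT − 930,000).
Solving, EBIT = (930,000·1,650,000 − 39,000·1,050,000) / (1,650,000 − 1,050,000) = 1,493,550,000,000 / 600,000 = 2,489,250.00.

€2,489,250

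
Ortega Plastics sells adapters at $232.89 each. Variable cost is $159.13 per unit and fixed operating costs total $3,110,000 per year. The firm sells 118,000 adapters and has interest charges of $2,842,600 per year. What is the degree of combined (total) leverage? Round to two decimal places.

3.16

Total contribution margin = 118,000 × $73.76 = $8,703,680.00.
Subtracting fixed costs: EBIT = $8,703,680.00 − $3,110,000 = $5,593,680.00. Interest = $2,842,600.00.
DOL = $8,703,680.00 ÷ $5,593,680.00 = 1.5560; DFL = $5,593,680.00 ÷ $2,751,080.00 = 2.0333.
DCL = DOL × DFL = 1.5560 × 2.0333 = 3.1638.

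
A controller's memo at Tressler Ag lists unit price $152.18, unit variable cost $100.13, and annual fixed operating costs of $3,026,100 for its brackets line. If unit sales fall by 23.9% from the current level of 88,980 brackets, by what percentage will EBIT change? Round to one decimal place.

At 88,980 units, contribution = 88,980 × $52.05 = $4,631,409.00.
Subtracting fixed costs: EBIT = $4,631,409.00 − $3,026,100 = $1,605,309.00.
So DOL = total CM / EBIT = $4,631,409.00 / $1,605,309.00 = 2.8851.
%ΔEBIT = DOL × %ΔSales = 2.8851 × -23.9% = -69.0%.

-69.0%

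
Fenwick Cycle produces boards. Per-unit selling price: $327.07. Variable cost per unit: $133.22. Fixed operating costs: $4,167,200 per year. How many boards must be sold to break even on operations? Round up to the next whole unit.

Each unit contributes $327.07 − $133.22 = $193.85.
Break-even Q = $4,167,200 / $193.85 = 21,497.03 → 21,498 boards.

21,498 boards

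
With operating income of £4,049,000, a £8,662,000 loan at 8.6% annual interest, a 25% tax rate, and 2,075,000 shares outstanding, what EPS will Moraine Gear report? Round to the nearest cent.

Interest = £744,932.00, so EBT = £4,049,000 − £744,932.00 = £3,304,068.00.
After tax at 25%: net income = £3,304,068.00 × 0.75 = £2,478,051.00.
Per share: £2,478,051.00 / 2,075,000 shares = £1.19.

£1.19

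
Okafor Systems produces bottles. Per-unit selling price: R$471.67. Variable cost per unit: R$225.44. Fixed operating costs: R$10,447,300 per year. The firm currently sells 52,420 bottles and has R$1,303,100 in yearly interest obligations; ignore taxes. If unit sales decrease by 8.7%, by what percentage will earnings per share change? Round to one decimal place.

Contribution at this volume is 52,420 × R$246.23 = R$12,907,376.60.
Subtracting fixed costs: EBIT = R$12,907,376.60 − R$10,447,300 = R$2,460,076.60.
After interest of R$1,303,100.00, pre-tax earnings = R$1,156,976.60.
Degree of combined leverage = contribution ÷ (EBIT − I) = R$12,907,376.60 ÷ R$1,156,976.60 = 11.1561.
%ΔEPS = DCL × %ΔSales = 11.1561 × -8.7% = -97.1%.

-97.1%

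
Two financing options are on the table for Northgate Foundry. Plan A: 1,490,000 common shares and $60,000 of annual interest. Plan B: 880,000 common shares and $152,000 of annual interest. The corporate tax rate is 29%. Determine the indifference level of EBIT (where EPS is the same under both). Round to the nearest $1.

At indifference, (EBIT − 60,000)(1 − t)/1,490,000 = (EBIT − 152,000)(1 − t)/880,000.
The (1 − t) factor cancels: (EBIT − 60,000) × 880,000 = (EBIT − 152,000) × 1,490,000.
Solving, EBIT = (152,000·1,490,000 − 60,000·880,000) / (1,490,000 − 880,000) = 173,680,000,000 / 610,000 = 284,721.31.

$284,721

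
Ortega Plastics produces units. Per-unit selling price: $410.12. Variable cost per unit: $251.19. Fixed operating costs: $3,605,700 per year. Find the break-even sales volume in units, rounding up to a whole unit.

22,688 units

Each unit contributes $410.12 − $251.19 = $158.93.
Break-even Q = $3,605,700 / $158.93 = 22,687.35 → 22,688 units.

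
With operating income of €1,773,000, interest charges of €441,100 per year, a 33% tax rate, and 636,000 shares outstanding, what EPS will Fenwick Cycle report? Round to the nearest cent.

€1.40

Pre-tax income = €1,773,000 − €441,100.00 = €1,331,900.00.
After tax at 33%: net income = €1,331,900.00 × 0.67 = €892,373.00.
Per share: €892,373.00 / 636,000 shares = €1.40.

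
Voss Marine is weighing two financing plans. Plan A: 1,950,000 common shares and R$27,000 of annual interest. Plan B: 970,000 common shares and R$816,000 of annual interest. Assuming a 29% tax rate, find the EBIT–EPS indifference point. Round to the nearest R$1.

R$1,596,949

Set EPS_A = EPS_B: (EBIT − R$27,000)(1 − 0.29) ÷ 1,950,000 = (EBIT − R$816,000)(1 − 0.29) ÷ 970,000.
Cancelling (1 − t) and cross-multiplying: 970,000·(EBIT − 27,000) = 1,950,000·(EBIT − 816,000).
EBIT × (1,950,000 − 970,000) = 816,000 × 1,950,000 − 27,000 × 970,000 = 1,565,010,000,000, so EBIT = 1,565,010,000,000 ÷ 980,000 = 1,596,948.98.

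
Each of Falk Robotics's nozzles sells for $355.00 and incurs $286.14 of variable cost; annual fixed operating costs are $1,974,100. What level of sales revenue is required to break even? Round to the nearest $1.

$10,177,251

CM per unit = $355.00 − $286.14 = $68.86; CM ratio = $68.86 / $355.00 = 0.1940.
Break-even revenue = fixed costs × price ÷ CM = $1,974,100 × $355.00 ÷ $68.86 = $10,177,251.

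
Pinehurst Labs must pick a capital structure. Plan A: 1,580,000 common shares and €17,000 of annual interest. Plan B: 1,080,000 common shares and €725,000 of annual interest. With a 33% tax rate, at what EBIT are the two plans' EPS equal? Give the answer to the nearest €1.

At indifference, (EBIT − 17,000)(1 − t)/1,580,000 = (EBIT − 725,000)(1 − t)/1,080,000.
Cancelling (1 − t) and cross-multiplying: 1,080,000·(EBIT − 17,000) = 1,580,000·(EBIT − 725,000).
EBIT × (1,580,000 − 1,080,000) = 725,000 × 1,580,000 − 17,000 × 1,080,000 = 1,127,140,000,000, so EBIT = 1,127,140,000,000 ÷ 500,000 = 2,254,280.00.

€2,254,280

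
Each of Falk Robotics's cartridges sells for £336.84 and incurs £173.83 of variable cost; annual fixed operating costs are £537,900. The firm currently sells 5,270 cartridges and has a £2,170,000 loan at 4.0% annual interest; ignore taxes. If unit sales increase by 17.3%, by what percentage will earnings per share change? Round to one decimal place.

At 5,270 units, contribution = 5,270 × £163.01 = £859,062.70.
Subtracting fixed costs: EBIT = £859,062.70 − £537,900 = £321,162.70.
After interest of £86,800.00, pre-tax earnings = £234,362.70.
Degree of combined leverage = contribution ÷ (EBIT − I) = £859,062.70 ÷ £234,362.70 = 3.6655.
EPS therefore changes by 3.6655 × (+17.3%) = +63.4%.

+63.4%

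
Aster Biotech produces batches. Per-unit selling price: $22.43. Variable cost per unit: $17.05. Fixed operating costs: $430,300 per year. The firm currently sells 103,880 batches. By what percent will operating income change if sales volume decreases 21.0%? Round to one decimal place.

-91.3%

At 103,880 units, contribution = 103,880 × $5.38 = $558,874.40.
Subtracting fixed costs: EBIT = $558,874.40 − $430,300 = $128,574.40.
So DOL = total CM / EBIT = $558,874.40 / $128,574.40 = 4.3467.
%ΔEBIT = DOL × %ΔSales = 4.3467 × -21.0% = -91.3%.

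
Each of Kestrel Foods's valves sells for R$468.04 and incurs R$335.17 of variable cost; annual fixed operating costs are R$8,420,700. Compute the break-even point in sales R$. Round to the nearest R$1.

Contribution margin per unit = R$468.04 − R$335.17 = R$132.87, a CM ratio of R$132.87 ÷ R$468.04 = 0.2839.
Break-even revenue = fixed costs × price ÷ CM = R$8,420,700 × R$468.04 ÷ R$132.87 = R$29,662,260.

R$29,662,260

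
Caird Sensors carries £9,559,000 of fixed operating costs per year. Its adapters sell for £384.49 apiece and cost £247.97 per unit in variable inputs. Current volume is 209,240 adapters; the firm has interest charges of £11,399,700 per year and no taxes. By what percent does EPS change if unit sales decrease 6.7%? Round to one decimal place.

Contribution at this volume is 209,240 × £136.52 = £28,565,444.80.
Subtracting fixed costs: EBIT = £28,565,444.80 − £9,559,000 = £19,006,444.80.
Interest = £11,399,700.00, so EBIT − I = £7,606,744.80.
Degree of combined leverage = contribution ÷ (EBIT − I) = £28,565,444.80 ÷ £7,606,744.80 = 3.7553.
%ΔEPS = DCL × %ΔSales = 3.7553 × -6.7% = -25.2%.

-25.2%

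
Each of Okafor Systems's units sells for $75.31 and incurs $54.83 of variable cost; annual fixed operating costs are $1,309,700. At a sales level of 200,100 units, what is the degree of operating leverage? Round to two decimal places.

Contribution at this volume is 200,100 × $20.48 = $4,098,048.00.
Operating income = contribution − fixed costs = $4,098,048.00 − $1,309,700 = $2,788,348.00.
So DOL = total CM / EBIT = $4,098,048.00 / $2,788,348.00 = 1.4697.

1.47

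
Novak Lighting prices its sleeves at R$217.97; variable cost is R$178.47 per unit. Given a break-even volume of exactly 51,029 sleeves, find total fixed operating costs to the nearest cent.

Contribution margin per unit = R$217.97 − R$178.47 = R$39.50.
Since BE = FC / CM, FC = 51,029 × R$39.50 = R$2,015,645.50.

R$2,015,645.50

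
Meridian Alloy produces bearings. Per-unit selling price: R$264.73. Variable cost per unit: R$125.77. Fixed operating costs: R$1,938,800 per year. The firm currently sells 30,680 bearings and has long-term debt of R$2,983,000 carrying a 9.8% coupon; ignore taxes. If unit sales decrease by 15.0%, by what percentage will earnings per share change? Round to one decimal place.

-31.5%

Total contribution margin = 30,680 × R$138.96 = R$4,263,292.80.
Subtracting fixed costs: EBIT = R$4,263,292.80 − R$1,938,800 = R$2,324,492.80.
Interest = R$292,334.00, so EBIT − I = R$2,032,158.80.
Degree of combined leverage = contribution ÷ (EBIT − I) = R$4,263,292.80 ÷ R$2,032,158.80 = 2.0979.
EPS therefore changes by 2.0979 × (-15.0%) = -31.5%.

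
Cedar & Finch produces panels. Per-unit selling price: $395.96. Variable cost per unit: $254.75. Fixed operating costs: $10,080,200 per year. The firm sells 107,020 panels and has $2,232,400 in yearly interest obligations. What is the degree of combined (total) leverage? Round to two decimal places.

5.40

Total contribution margin = 107,020 × $141.21 = $15,112,294.20.
Operating income = contribution − fixed costs = $15,112,294.20 − $10,080,200 = $5,032,094.20. Interest = $2,232,400.00, so EBIT − I = $2,799,694.20.
DCL = contribution ÷ (EBIT − I) = $15,112,294.20 ÷ $2,799,694.20 = 5.3978.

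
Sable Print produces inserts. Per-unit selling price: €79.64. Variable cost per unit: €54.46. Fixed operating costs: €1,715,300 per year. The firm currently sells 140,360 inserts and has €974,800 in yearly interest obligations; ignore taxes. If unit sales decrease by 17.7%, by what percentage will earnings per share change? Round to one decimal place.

-74.1%

At 140,360 units, contribution = 140,360 × €25.18 = €3,534,264.80.
Operating income = contribution − fixed costs = €3,534,264.80 − €1,715,300 = €1,818,964.80.
After interest of €974,800.00, pre-tax earnings = €844,164.80.
Degree of combined leverage = contribution ÷ (EBIT − I) = €3,534,264.80 ÷ €844,164.80 = 4.1867.
%ΔEPS = DCL × %ΔSales = 4.1867 × -17.7% = -74.1%.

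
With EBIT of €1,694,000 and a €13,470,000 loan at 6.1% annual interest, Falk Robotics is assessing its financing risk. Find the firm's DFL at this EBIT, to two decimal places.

1.94

Annual interest charges come to €821,670.00.
Degree of financial leverage = EBIT / (EBIT − interest) = €1,694,000 / €872,330.00 = 1.9419.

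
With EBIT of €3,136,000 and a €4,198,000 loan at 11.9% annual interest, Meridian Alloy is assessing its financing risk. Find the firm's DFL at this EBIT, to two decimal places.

1.19

Annual interest charges come to €499,562.00.
Degree of financial leverage = EBIT / (EBIT − interest) = €3,136,000 / €2,636,438.00 = 1.1895.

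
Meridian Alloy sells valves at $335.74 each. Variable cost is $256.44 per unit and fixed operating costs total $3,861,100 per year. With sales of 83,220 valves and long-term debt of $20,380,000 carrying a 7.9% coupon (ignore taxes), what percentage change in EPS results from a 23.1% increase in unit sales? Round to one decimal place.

Contribution at this volume is 83,220 × $79.30 = $6,599,346.00.
EBIT = $6,599,346.00 − $3,861,100 = $2,738,246.00.
After interest of $1,610,020.00, pre-tax earnings = $1,128,226.00.
DCL = total CM / (EBIT − I) = $6,599,346.00 / $1,128,226.00 = 5.8493.
EPS therefore changes by 5.8493 × (+23.1%) = +135.1%.

+135.1%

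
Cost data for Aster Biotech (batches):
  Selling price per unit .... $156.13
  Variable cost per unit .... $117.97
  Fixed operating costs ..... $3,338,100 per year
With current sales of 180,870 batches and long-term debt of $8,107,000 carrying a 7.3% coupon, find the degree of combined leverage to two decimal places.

At 180,870 units, contribution = 180,870 × $38.16 = $6,901,999.20.
Subtracting fixed costs: EBIT = $6,901,999.20 − $3,338,100 = $3,563,899.20. Interest = $591,811.00, so EBIT − I = $2,972,088.20.
Degree of total leverage = total CM / (EBIT − interest) = $6,901,999.20 / $2,972,088.20 = 2.3223.

2.32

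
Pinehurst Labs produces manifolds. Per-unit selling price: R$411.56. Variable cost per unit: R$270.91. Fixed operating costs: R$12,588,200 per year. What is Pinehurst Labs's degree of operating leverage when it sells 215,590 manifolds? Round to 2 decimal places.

1.71

Total contribution margin = 215,590 × R$140.65 = R$30,322,733.50.
Operating income = contribution − fixed costs = R$30,322,733.50 − R$12,588,200 = R$17,734,533.50.
DOL = contribution ÷ EBIT = R$30,322,733.50 ÷ R$17,734,533.50 = 1.7098.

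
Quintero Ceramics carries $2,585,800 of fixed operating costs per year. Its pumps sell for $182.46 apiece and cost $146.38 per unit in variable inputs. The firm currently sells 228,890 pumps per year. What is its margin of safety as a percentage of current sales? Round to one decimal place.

68.7%

Each unit contributes $182.46 − $146.38 = $36.08. Break-even units = $2,585,800 ÷ $36.08 = 71,668.51; break-even revenue = 71,668.51 × $182.46 = $13,076,637.14.
Actual sales revenue = 228,890 × $182.46 = $41,763,269.40.
Margin of safety = ($41,763,269.40 − $13,076,637.14) ÷ $41,763,269.40 = 68.7%.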